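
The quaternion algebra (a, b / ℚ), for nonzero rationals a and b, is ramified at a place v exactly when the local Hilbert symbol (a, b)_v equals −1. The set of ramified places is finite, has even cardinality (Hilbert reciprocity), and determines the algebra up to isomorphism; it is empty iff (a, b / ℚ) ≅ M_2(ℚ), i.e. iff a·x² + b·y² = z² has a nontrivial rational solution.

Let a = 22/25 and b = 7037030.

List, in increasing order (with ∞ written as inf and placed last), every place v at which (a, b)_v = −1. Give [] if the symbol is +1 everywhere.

Mod squares: a ≡ 22, b ≡ 7037030. Check v ∈ {∞, 2, 5, 7, 11, 13, 19, 37}.
v=13: a=13^0·(≡4), b=13^1·(≡3) mod 13; (4|13)=+1, (3|13)=+1; (−1)^{0·1·6}·(+1)^1·(+1)^0 = +1.
v=∞: 22 > 0 and 7037030 > 0  ⇒  (a,b)_∞ = +1.
v=19: a=19^0·(≡10), b=19^1·(≡3) mod 19; (10|19)=-1, (3|19)=-1; (−1)^{0·1·9}·(-1)^1·(-1)^0 = -1.
v=7: a=7^0·(≡2), b=7^1·(≡6) mod 7; (2|7)=+1, (6|7)=-1; (−1)^{0·1·3}·(+1)^1·(-1)^0 = +1.
v=37: a=37^0·(≡29), b=37^1·(≡10) mod 37; (29|37)=-1, (10|37)=+1; (−1)^{0·1·18}·(-1)^1·(+1)^0 = -1.
v=11: a=11^1·(≡8), b=11^1·(≡3) mod 11; (8|11)=-1, (3|11)=+1; (−1)^{1·1·5}·(-1)^1·(+1)^1 = +1.
v=5: a=5^-2·(≡2), b=5^1·(≡1) mod 5; (2|5)=-1, (1|5)=+1; (−1)^{-2·1·2}·(-1)^1·(+1)^-2 = -1.
v=2: v_2(a)=1, v_2(b)=1; units ≡ 3, 3 (mod 8); ε·ε+αω+βω = 1·1+1·1+1·1 ≡ 1  ⇒  (a,b)_2 = -1.
Ram(22, 7037030) = {2, 5, 19, 37}; no ℚ_2-point on the conic.

[2, 5, 19, 37]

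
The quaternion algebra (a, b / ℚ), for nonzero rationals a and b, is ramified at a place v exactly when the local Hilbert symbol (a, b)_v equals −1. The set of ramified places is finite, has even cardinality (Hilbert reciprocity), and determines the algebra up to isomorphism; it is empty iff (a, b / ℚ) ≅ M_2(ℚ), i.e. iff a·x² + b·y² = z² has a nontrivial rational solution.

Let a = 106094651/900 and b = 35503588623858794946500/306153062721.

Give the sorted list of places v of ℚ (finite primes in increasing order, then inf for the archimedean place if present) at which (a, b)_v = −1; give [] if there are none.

[7, 37, 41, 47]

Mod squares: a ≡ 1739, b ≡ 2495465. Check v ∈ {∞, 2, 3, 5, 7, 11, 13, 19, 23, 37, 41, 47}.
v=3: a=3^-2·(≡2), b=3^-14·(≡2) mod 3; (2|3)=-1, (2|3)=-1; (−1)^{-2·-14·1}·(-1)^-14·(-1)^-2 = +1.
v=2: v_2(a)=-2, v_2(b)=2; units ≡ 3, 1 (mod 8); ε·ε+αω+βω = 1·0+-2·0+2·1 ≡ 0  ⇒  (a,b)_2 = +1.
v=5: a=5^-2·(≡1), b=5^3·(≡2) mod 5; (1|5)=+1, (2|5)=-1; (−1)^{-2·3·2}·(+1)^3·(-1)^-2 = +1.
v=37: a=37^1·(≡9), b=37^3·(≡32) mod 37; (9|37)=+1, (32|37)=-1; (−1)^{1·3·18}·(+1)^3·(-1)^1 = -1.
v=13: a=13^2·(≡3), b=13^0·(≡7) mod 13; (3|13)=+1, (7|13)=-1; (−1)^{2·0·6}·(+1)^0·(-1)^2 = +1.
v=47: a=47^1·(≡36), b=47^3·(≡9) mod 47; (36|47)=+1, (9|47)=+1; (−1)^{1·3·23}·(+1)^3·(+1)^1 = -1.
v=11: a=11^0·(≡4), b=11^-2·(≡1) mod 11; (4|11)=+1, (1|11)=+1; (−1)^{0·-2·5}·(+1)^-2·(+1)^0 = +1.
v=19: a=19^2·(≡8), b=19^6·(≡1) mod 19; (8|19)=-1, (1|19)=+1; (−1)^{2·6·9}·(-1)^6·(+1)^2 = +1.
v=41: a=41^0·(≡12), b=41^1·(≡5) mod 41; (12|41)=-1, (5|41)=+1; (−1)^{0·1·20}·(-1)^1·(+1)^0 = -1.
v=7: a=7^0·(≡3), b=7^1·(≡5) mod 7; (3|7)=-1, (5|7)=-1; (−1)^{0·1·3}·(-1)^1·(-1)^0 = -1.
v=23: a=23^0·(≡7), b=23^-2·(≡19) mod 23; (7|23)=-1, (19|23)=-1; (−1)^{0·-2·11}·(-1)^-2·(-1)^0 = +1.
v=∞: 1739 > 0 and 2495465 > 0  ⇒  (a,b)_∞ = +1.
Ram(1739, 2495465) = {7, 37, 41, 47}; no ℚ_7-point on the conic.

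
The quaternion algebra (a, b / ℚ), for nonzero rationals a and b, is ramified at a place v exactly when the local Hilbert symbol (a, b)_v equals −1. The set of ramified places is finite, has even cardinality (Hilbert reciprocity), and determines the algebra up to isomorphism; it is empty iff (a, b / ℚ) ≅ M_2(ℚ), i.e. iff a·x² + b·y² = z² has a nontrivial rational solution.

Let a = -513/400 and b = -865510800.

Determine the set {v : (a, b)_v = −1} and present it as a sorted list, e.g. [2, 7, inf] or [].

(a, b) ≡ (-57, -2163777) mod (ℚ^×)²; places V = {2, 3, 5, 7, 11, 17, 19, 29, ∞}.
(a,b)_29: α=0, u≡13; β=1, v≡5 (mod 29); (13|29)=+1, (5|29)=+1; sign (−1)^0·+1^1·+1^0 = +1.
(a,b)_∞: sgn(-57)=−, sgn(-2163777)=−, so -1.
(a,b)_19: α=1, u≡11; β=1, v≡3 (mod 19); (11|19)=+1, (3|19)=-1; sign (−1)^1·+1^1·-1^1 = +1.
(a,b)_7: α=0, u≡5; β=1, v≡2 (mod 7); (5|7)=-1, (2|7)=+1; sign (−1)^0·-1^1·+1^0 = -1.
(a,b)_2: α=-4, β=4; u≡7, v≡7 (mod 8); ε(u)ε(v)=1·1, αω(v)=-4·0, βω(u)=4·0; sum ≡ 1  ⇒  -1.
(a,b)_17: α=0, u≡11; β=1, v≡16 (mod 17); (11|17)=-1, (16|17)=+1; sign (−1)^0·-1^1·+1^0 = -1.
(a,b)_3: α=3, u≡2; β=1, v≡1 (mod 3); (2|3)=-1, (1|3)=+1; sign (−1)^1·-1^1·+1^3 = +1.
(a,b)_5: α=-2, u≡2; β=2, v≡3 (mod 5); (2|5)=-1, (3|5)=-1; sign (−1)^0·-1^2·-1^-2 = +1.
(a,b)_11: α=0, u≡1; β=1, v≡2 (mod 11); (1|11)=+1, (2|11)=-1; sign (−1)^0·+1^1·-1^0 = +1.
|Ram(-57, -2163777)| = 4, even; anisotropic at {2, 7, 17, ∞}.

[2, 7, 17, inf]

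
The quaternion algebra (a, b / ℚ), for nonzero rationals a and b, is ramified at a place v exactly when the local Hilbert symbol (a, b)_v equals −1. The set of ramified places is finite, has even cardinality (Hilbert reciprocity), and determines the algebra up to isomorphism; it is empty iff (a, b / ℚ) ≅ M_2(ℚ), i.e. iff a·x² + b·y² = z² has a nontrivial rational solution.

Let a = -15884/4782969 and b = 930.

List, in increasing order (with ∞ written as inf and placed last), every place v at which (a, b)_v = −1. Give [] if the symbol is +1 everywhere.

Mod squares: a ≡ -11, b ≡ 930. Check v ∈ {∞, 2, 3, 5, 11, 19, 31}.
v=11: a=11^1·(≡2), b=11^0·(≡6) mod 11; (2|11)=-1, (6|11)=-1; (−1)^{1·0·5}·(-1)^0·(-1)^1 = -1.
v=3: a=3^-14·(≡1), b=3^1·(≡1) mod 3; (1|3)=+1, (1|3)=+1; (−1)^{-14·1·1}·(+1)^1·(+1)^-14 = +1.
v=∞: -11 < 0 and 930 > 0  ⇒  (a,b)_∞ = +1.
v=5: a=5^0·(≡4), b=5^1·(≡1) mod 5; (4|5)=+1, (1|5)=+1; (−1)^{0·1·2}·(+1)^1·(+1)^0 = +1.
v=2: v_2(a)=2, v_2(b)=1; units ≡ 5, 1 (mod 8); ε·ε+αω+βω = 0·0+2·0+1·1 ≡ 1  ⇒  (a,b)_2 = -1.
v=31: a=31^0·(≡5), b=31^1·(≡30) mod 31; (5|31)=+1, (30|31)=-1; (−1)^{0·1·15}·(+1)^1·(-1)^0 = +1.
v=19: a=19^2·(≡8), b=19^0·(≡18) mod 19; (8|19)=-1, (18|19)=-1; (−1)^{2·0·9}·(-1)^0·(-1)^2 = +1.
(-11, 930 / ℚ) ramifies at {2, 11}: a division algebra.

[2, 11]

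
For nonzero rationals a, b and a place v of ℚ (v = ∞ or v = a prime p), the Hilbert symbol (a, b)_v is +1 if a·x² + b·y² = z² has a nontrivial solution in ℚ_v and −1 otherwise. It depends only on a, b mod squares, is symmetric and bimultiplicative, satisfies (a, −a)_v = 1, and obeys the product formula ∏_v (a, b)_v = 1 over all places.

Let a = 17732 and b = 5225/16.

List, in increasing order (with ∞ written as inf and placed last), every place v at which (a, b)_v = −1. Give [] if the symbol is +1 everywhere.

Mod squares: a ≡ 4433, b ≡ 209. Check v ∈ {∞, 2, 5, 11, 13, 19, 31}.
v=∞: 4433 > 0 and 209 > 0  ⇒  (a,b)_∞ = +1.
v=5: a=5^0·(≡2), b=5^2·(≡4) mod 5; (2|5)=-1, (4|5)=+1; (−1)^{0·2·2}·(-1)^2·(+1)^0 = +1.
v=31: a=31^1·(≡14), b=31^0·(≡3) mod 31; (14|31)=+1, (3|31)=-1; (−1)^{1·0·15}·(+1)^0·(-1)^1 = -1.
v=2: v_2(a)=2, v_2(b)=-4; units ≡ 1, 1 (mod 8); ε·ε+αω+βω = 0·0+2·0+-4·0 ≡ 0  ⇒  (a,b)_2 = +1.
v=13: a=13^1·(≡12), b=13^0·(≡4) mod 13; (12|13)=+1, (4|13)=+1; (−1)^{1·0·6}·(+1)^0·(+1)^1 = +1.
v=19: a=19^0·(≡5), b=19^1·(≡16) mod 19; (5|19)=+1, (16|19)=+1; (−1)^{0·1·9}·(+1)^1·(+1)^0 = +1.
v=11: a=11^1·(≡6), b=11^1·(≡7) mod 11; (6|11)=-1, (7|11)=-1; (−1)^{1·1·5}·(-1)^1·(-1)^1 = -1.
(4433, 209 / ℚ) ramifies at {11, 31}: a division algebra.

[11, 31]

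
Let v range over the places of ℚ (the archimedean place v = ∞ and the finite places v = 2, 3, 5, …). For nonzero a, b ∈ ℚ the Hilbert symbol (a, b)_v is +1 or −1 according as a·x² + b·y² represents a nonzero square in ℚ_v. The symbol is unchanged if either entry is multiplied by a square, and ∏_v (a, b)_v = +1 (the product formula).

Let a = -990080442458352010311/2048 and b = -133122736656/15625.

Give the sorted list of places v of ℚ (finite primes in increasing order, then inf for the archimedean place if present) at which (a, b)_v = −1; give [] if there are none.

Mod squares: a ≡ -2622, b ≡ -232921. Check v ∈ {∞, 2, 3, 5, 7, 13, 19, 23, 41}.
v=41: a=41^4·(≡39), b=41^1·(≡23) mod 41; (39|41)=+1, (23|41)=+1; (−1)^{4·1·20}·(+1)^1·(+1)^4 = +1.
v=∞: -2622 < 0 and -232921 < 0  ⇒  (a,b)_∞ = -1.
v=19: a=19^3·(≡15), b=19^1·(≡18) mod 19; (15|19)=-1, (18|19)=-1; (−1)^{3·1·9}·(-1)^1·(-1)^3 = -1.
v=5: a=5^0·(≡3), b=5^-6·(≡4) mod 5; (3|5)=-1, (4|5)=+1; (−1)^{0·-6·2}·(-1)^-6·(+1)^0 = +1.
v=13: a=13^4·(≡10), b=13^1·(≡12) mod 13; (10|13)=+1, (12|13)=+1; (−1)^{4·1·6}·(+1)^1·(+1)^4 = +1.
v=2: v_2(a)=-11, v_2(b)=4; units ≡ 1, 7 (mod 8); ε·ε+αω+βω = 0·1+-11·0+4·0 ≡ 0  ⇒  (a,b)_2 = +1.
v=3: a=3^1·(≡2), b=3^6·(≡2) mod 3; (2|3)=-1, (2|3)=-1; (−1)^{1·6·1}·(-1)^6·(-1)^1 = -1.
v=7: a=7^2·(≡6), b=7^2·(≡1) mod 7; (6|7)=-1, (1|7)=+1; (−1)^{2·2·3}·(-1)^2·(+1)^2 = +1.
v=23: a=23^3·(≡3), b=23^1·(≡18) mod 23; (3|23)=+1, (18|23)=+1; (−1)^{3·1·11}·(+1)^1·(+1)^3 = -1.
(-2622, -232921 / ℚ) ramifies at {3, 19, 23, ∞}: a division algebra.

[3, 19, 23, inf]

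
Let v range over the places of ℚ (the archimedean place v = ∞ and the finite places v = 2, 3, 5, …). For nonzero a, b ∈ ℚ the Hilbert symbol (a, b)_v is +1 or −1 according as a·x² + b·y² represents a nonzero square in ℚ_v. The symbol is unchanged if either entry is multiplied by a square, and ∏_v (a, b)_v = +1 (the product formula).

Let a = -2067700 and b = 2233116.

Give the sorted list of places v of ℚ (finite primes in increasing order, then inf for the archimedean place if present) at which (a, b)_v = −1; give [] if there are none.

[2, 3, 29, 31]

Mod squares: a ≡ -20677, b ≡ 62031. Check v ∈ {∞, 2, 3, 5, 23, 29, 31}.
v=29: a=29^1·(≡11), b=29^1·(≡9) mod 29; (11|29)=-1, (9|29)=+1; (−1)^{1·1·14}·(-1)^1·(+1)^1 = -1.
v=2: v_2(a)=2, v_2(b)=2; units ≡ 3, 7 (mod 8); ε·ε+αω+βω = 1·1+2·0+2·1 ≡ 1  ⇒  (a,b)_2 = -1.
v=3: a=3^0·(≡2), b=3^3·(≡1) mod 3; (2|3)=-1, (1|3)=+1; (−1)^{0·3·1}·(-1)^3·(+1)^0 = -1.
v=5: a=5^2·(≡2), b=5^0·(≡1) mod 5; (2|5)=-1, (1|5)=+1; (−1)^{2·0·2}·(-1)^0·(+1)^2 = +1.
v=23: a=23^1·(≡7), b=23^1·(≡9) mod 23; (7|23)=-1, (9|23)=+1; (−1)^{1·1·11}·(-1)^1·(+1)^1 = +1.
v=31: a=31^1·(≡12), b=31^1·(≡23) mod 31; (12|31)=-1, (23|31)=-1; (−1)^{1·1·15}·(-1)^1·(-1)^1 = -1.
v=∞: -20677 < 0 and 62031 > 0  ⇒  (a,b)_∞ = +1.
|Ram(-20677, 62031)| = 4, even; anisotropic at {2, 3, 29, 31}.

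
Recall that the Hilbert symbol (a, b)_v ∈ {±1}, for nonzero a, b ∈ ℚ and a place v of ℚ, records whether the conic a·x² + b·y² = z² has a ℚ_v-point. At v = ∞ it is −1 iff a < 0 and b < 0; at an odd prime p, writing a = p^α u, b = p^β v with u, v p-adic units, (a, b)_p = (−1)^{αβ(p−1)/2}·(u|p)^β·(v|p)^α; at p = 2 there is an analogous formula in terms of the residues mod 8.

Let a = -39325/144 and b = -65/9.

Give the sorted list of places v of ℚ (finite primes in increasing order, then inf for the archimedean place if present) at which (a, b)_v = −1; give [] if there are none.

(a, b) ≡ (-13, -65) mod (ℚ^×)²; places V = {2, 3, 5, 11, 13, ∞}.
(a,b)_3: α=-2, u≡2; β=-2, v≡1 (mod 3); (2|3)=-1, (1|3)=+1; sign (−1)^0·-1^-2·+1^-2 = +1.
(a,b)_11: α=2, u≡5; β=0, v≡5 (mod 11); (5|11)=+1, (5|11)=+1; sign (−1)^0·+1^0·+1^2 = +1.
(a,b)_5: α=2, u≡3; β=1, v≡3 (mod 5); (3|5)=-1, (3|5)=-1; sign (−1)^0·-1^1·-1^2 = -1.
(a,b)_∞: sgn(-13)=−, sgn(-65)=−, so -1.
(a,b)_2: α=-4, β=0; u≡3, v≡7 (mod 8); ε(u)ε(v)=1·1, αω(v)=-4·0, βω(u)=0·1; sum ≡ 1  ⇒  -1.
(a,b)_13: α=1, u≡4; β=1, v≡11 (mod 13); (4|13)=+1, (11|13)=-1; sign (−1)^0·+1^1·-1^1 = -1.
|Ram(-13, -65)| = 4, even; anisotropic at {2, 5, 13, ∞}.

[2, 5, 13, inf]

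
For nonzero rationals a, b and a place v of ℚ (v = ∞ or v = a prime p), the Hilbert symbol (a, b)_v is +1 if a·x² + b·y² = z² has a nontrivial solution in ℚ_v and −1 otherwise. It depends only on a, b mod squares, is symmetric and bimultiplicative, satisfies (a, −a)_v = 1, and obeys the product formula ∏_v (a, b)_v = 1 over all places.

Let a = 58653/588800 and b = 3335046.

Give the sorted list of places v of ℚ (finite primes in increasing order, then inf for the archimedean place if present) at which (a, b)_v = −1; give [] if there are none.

(a, b) ≡ (3059, 19734) mod (ℚ^×)²; places V = {2, 3, 5, 7, 11, 13, 19, 23, ∞}.
(a,b)_∞: sgn(3059)=+, sgn(19734)=+, so +1.
(a,b)_3: α=2, u≡2; β=1, v≡2 (mod 3); (2|3)=-1, (2|3)=-1; sign (−1)^0·-1^1·-1^2 = -1.
(a,b)_13: α=0, u≡9; β=3, v≡10 (mod 13); (9|13)=+1, (10|13)=+1; sign (−1)^0·+1^3·+1^0 = +1.
(a,b)_23: α=-1, u≡3; β=1, v≡10 (mod 23); (3|23)=+1, (10|23)=-1; sign (−1)^1·+1^1·-1^-1 = +1.
(a,b)_11: α=0, u≡4; β=1, v≡4 (mod 11); (4|11)=+1, (4|11)=+1; sign (−1)^0·+1^1·+1^0 = +1.
(a,b)_19: α=1, u≡1; β=0, v≡14 (mod 19); (1|19)=+1, (14|19)=-1; sign (−1)^0·+1^0·-1^1 = -1.
(a,b)_7: α=3, u≡5; β=0, v≡1 (mod 7); (5|7)=-1, (1|7)=+1; sign (−1)^0·-1^0·+1^3 = +1.
(a,b)_5: α=-2, u≡4; β=0, v≡1 (mod 5); (4|5)=+1, (1|5)=+1; sign (−1)^0·+1^0·+1^-2 = +1.
(a,b)_2: α=-10, β=1; u≡3, v≡3 (mod 8); ε(u)ε(v)=1·1, αω(v)=-10·1, βω(u)=1·1; sum ≡ 0  ⇒  +1.
Ram(3059, 19734) = {3, 19}; no ℚ_3-point on the conic.

[3, 19]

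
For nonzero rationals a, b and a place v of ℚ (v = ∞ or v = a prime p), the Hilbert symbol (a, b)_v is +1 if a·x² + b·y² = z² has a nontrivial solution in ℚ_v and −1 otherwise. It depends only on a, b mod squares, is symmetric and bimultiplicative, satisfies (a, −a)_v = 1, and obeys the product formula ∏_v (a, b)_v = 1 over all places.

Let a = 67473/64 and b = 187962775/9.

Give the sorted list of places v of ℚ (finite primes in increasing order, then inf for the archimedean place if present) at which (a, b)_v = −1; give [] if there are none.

[11, 17, 29, 37]

Mod squares: a ≡ 17, b ≡ 153439. Check v ∈ {∞, 2, 3, 5, 7, 11, 13, 17, 29, 37}.
v=5: a=5^0·(≡2), b=5^2·(≡4) mod 5; (2|5)=-1, (4|5)=+1; (−1)^{0·2·2}·(-1)^2·(+1)^0 = +1.
v=2: v_2(a)=-6, v_2(b)=0; units ≡ 1, 7 (mod 8); ε·ε+αω+βω = 0·1+-6·0+0·0 ≡ 0  ⇒  (a,b)_2 = +1.
v=13: a=13^0·(≡10), b=13^1·(≡4) mod 13; (10|13)=+1, (4|13)=+1; (−1)^{0·1·6}·(+1)^1·(+1)^0 = +1.
v=29: a=29^0·(≡8), b=29^1·(≡23) mod 29; (8|29)=-1, (23|29)=+1; (−1)^{0·1·14}·(-1)^1·(+1)^0 = -1.
v=17: a=17^1·(≡15), b=17^0·(≡11) mod 17; (15|17)=+1, (11|17)=-1; (−1)^{1·0·8}·(+1)^0·(-1)^1 = -1.
v=11: a=11^0·(≡6), b=11^1·(≡9) mod 11; (6|11)=-1, (9|11)=+1; (−1)^{0·1·5}·(-1)^1·(+1)^0 = -1.
v=3: a=3^4·(≡2), b=3^-2·(≡1) mod 3; (2|3)=-1, (1|3)=+1; (−1)^{4·-2·1}·(-1)^-2·(+1)^4 = +1.
v=∞: 17 > 0 and 153439 > 0  ⇒  (a,b)_∞ = +1.
v=7: a=7^2·(≡5), b=7^2·(≡5) mod 7; (5|7)=-1, (5|7)=-1; (−1)^{2·2·3}·(-1)^2·(-1)^2 = +1.
v=37: a=37^0·(≡20), b=37^1·(≡26) mod 37; (20|37)=-1, (26|37)=+1; (−1)^{0·1·18}·(-1)^1·(+1)^0 = -1.
(17, 153439 / ℚ) ramifies at {11, 17, 29, 37}: a division algebra.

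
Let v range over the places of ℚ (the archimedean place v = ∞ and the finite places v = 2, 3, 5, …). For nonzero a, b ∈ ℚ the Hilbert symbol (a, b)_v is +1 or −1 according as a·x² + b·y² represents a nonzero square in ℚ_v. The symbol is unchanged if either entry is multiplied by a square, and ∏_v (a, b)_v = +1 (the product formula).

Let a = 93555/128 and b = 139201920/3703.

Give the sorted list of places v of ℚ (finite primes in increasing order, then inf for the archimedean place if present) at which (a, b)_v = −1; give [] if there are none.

Mod squares: a ≡ 2310, b ≡ 10010. Check v ∈ {∞, 2, 3, 5, 7, 11, 13, 23}.
v=3: a=3^5·(≡2), b=3^2·(≡2) mod 3; (2|3)=-1, (2|3)=-1; (−1)^{5·2·1}·(-1)^2·(-1)^5 = -1.
v=23: a=23^0·(≡17), b=23^-2·(≡21) mod 23; (17|23)=-1, (21|23)=-1; (−1)^{0·-2·11}·(-1)^-2·(-1)^0 = +1.
v=11: a=11^1·(≡5), b=11^1·(≡8) mod 11; (5|11)=+1, (8|11)=-1; (−1)^{1·1·5}·(+1)^1·(-1)^1 = +1.
v=5: a=5^1·(≡2), b=5^1·(≡3) mod 5; (2|5)=-1, (3|5)=-1; (−1)^{1·1·2}·(-1)^1·(-1)^1 = +1.
v=2: v_2(a)=-7, v_2(b)=7; units ≡ 3, 5 (mod 8); ε·ε+αω+βω = 1·0+-7·1+7·1 ≡ 0  ⇒  (a,b)_2 = +1.
v=∞: 2310 > 0 and 10010 > 0  ⇒  (a,b)_∞ = +1.
v=13: a=13^0·(≡3), b=13^3·(≡1) mod 13; (3|13)=+1, (1|13)=+1; (−1)^{0·3·6}·(+1)^3·(+1)^0 = +1.
v=7: a=7^1·(≡1), b=7^-1·(≡1) mod 7; (1|7)=+1, (1|7)=+1; (−1)^{1·-1·3}·(+1)^-1·(+1)^1 = -1.
(2310, 10010 / ℚ) ramifies at {3, 7}: a division algebra.

[3, 7]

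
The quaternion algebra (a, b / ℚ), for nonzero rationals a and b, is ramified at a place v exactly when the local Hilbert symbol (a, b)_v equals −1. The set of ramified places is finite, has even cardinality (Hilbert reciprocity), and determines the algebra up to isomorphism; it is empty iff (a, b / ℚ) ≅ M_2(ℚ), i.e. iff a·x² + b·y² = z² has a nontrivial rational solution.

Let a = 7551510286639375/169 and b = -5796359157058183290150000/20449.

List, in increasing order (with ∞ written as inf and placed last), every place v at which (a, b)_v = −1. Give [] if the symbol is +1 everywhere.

[5, 37]

(a, b) ≡ (17412607, -15) mod (ℚ^×)²; places V = {2, 3, 5, 7, 11, 13, 17, 19, 31, 37, 47, ∞}.
(a,b)_5: α=4, u≡2; β=5, v≡3 (mod 5); (2|5)=-1, (3|5)=-1; sign (−1)^0·-1^5·-1^4 = -1.
(a,b)_3: α=0, u≡1; β=3, v≡1 (mod 3); (1|3)=+1, (1|3)=+1; sign (−1)^0·+1^3·+1^0 = +1.
(a,b)_7: α=4, u≡1; β=2, v≡3 (mod 7); (1|7)=+1, (3|7)=-1; sign (−1)^0·+1^2·-1^4 = +1.
(a,b)_17: α=3, u≡13; β=4, v≡13 (mod 17); (13|17)=+1, (13|17)=+1; sign (−1)^0·+1^4·+1^3 = +1.
(a,b)_2: α=0, β=4; u≡7, v≡1 (mod 8); ε(u)ε(v)=1·0, αω(v)=0·0, βω(u)=4·0; sum ≡ 0  ⇒  +1.
(a,b)_47: α=1, u≡2; β=2, v≡2 (mod 47); (2|47)=+1, (2|47)=+1; sign (−1)^0·+1^2·+1^1 = +1.
(a,b)_19: α=1, u≡6; β=2, v≡5 (mod 19); (6|19)=+1, (5|19)=+1; sign (−1)^0·+1^2·+1^1 = +1.
(a,b)_13: α=-2, u≡4; β=-2, v≡7 (mod 13); (4|13)=+1, (7|13)=-1; sign (−1)^0·+1^-2·-1^-2 = +1.
(a,b)_31: α=1, u≡28; β=2, v≡1 (mod 31); (28|31)=+1, (1|31)=+1; sign (−1)^0·+1^2·+1^1 = +1.
(a,b)_11: α=0, u≡3; β=-2, v≡6 (mod 11); (3|11)=+1, (6|11)=-1; sign (−1)^0·+1^-2·-1^0 = +1.
(a,b)_∞: sgn(17412607)=+, sgn(-15)=−, so +1.
(a,b)_37: α=1, u≡19; β=2, v≡2 (mod 37); (19|37)=-1, (2|37)=-1; sign (−1)^0·-1^2·-1^1 = -1.
|Ram(17412607, -15)| = 2, even; anisotropic at {5, 37}.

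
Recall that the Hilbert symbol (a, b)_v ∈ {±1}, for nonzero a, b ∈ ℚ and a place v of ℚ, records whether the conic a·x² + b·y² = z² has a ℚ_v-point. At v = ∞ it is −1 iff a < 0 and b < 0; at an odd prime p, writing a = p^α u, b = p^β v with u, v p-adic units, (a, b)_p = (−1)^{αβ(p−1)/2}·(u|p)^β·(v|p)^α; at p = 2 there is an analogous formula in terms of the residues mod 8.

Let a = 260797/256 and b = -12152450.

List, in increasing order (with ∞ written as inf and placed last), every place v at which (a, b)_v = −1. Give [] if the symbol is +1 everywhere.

(a, b) ≡ (493, -2) mod (ℚ^×)²; places V = {2, 5, 17, 23, 29, ∞}.
(a,b)_17: α=1, u≡7; β=2, v≡8 (mod 17); (7|17)=-1, (8|17)=+1; sign (−1)^0·-1^2·+1^1 = +1.
(a,b)_23: α=2, u≡11; β=0, v≡14 (mod 23); (11|23)=-1, (14|23)=-1; sign (−1)^0·-1^0·-1^2 = +1.
(a,b)_29: α=1, u≡11; β=2, v≡21 (mod 29); (11|29)=-1, (21|29)=-1; sign (−1)^0·-1^2·-1^1 = -1.
(a,b)_∞: sgn(493)=+, sgn(-2)=−, so +1.
(a,b)_5: α=0, u≡2; β=2, v≡2 (mod 5); (2|5)=-1, (2|5)=-1; sign (−1)^0·-1^2·-1^0 = +1.
(a,b)_2: α=-8, β=1; u≡5, v≡7 (mod 8); ε(u)ε(v)=0·1, αω(v)=-8·0, βω(u)=1·1; sum ≡ 1  ⇒  -1.
(493, -2 / ℚ) ramifies at {2, 29}: a division algebra.

[2, 29]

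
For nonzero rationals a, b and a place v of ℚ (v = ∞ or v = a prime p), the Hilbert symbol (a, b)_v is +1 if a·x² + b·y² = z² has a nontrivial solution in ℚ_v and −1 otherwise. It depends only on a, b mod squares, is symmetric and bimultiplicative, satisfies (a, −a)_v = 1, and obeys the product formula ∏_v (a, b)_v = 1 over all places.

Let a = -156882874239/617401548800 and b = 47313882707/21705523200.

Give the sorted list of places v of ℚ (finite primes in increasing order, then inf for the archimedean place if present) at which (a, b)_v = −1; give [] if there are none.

Mod squares: a ≡ -2737, b ≡ 7429. Check v ∈ {∞, 2, 3, 5, 7, 13, 17, 19, 23}.
v=2: v_2(a)=-30, v_2(b)=-22; units ≡ 7, 5 (mod 8); ε·ε+αω+βω = 1·0+-30·1+-22·0 ≡ 0  ⇒  (a,b)_2 = +1.
v=19: a=19^2·(≡8), b=19^3·(≡5) mod 19; (8|19)=-1, (5|19)=+1; (−1)^{2·3·9}·(-1)^3·(+1)^2 = -1.
v=13: a=13^2·(≡7), b=13^2·(≡8) mod 13; (7|13)=-1, (8|13)=-1; (−1)^{2·2·6}·(-1)^2·(-1)^2 = +1.
v=7: a=7^5·(≡4), b=7^4·(≡1) mod 7; (4|7)=+1, (1|7)=+1; (−1)^{5·4·3}·(+1)^4·(+1)^5 = +1.
v=∞: -2737 < 0 and 7429 > 0  ⇒  (a,b)_∞ = +1.
v=5: a=5^-2·(≡3), b=5^-2·(≡4) mod 5; (3|5)=-1, (4|5)=+1; (−1)^{-2·-2·2}·(-1)^-2·(+1)^-2 = +1.
v=17: a=17^1·(≡16), b=17^1·(≡6) mod 17; (16|17)=+1, (6|17)=-1; (−1)^{1·1·8}·(+1)^1·(-1)^1 = -1.
v=3: a=3^2·(≡2), b=3^-2·(≡1) mod 3; (2|3)=-1, (1|3)=+1; (−1)^{2·-2·1}·(-1)^-2·(+1)^2 = +1.
v=23: a=23^-1·(≡11), b=23^-1·(≡18) mod 23; (11|23)=-1, (18|23)=+1; (−1)^{-1·-1·11}·(-1)^-1·(+1)^-1 = +1.
Ram(-2737, 7429) = {17, 19}; no ℚ_17-point on the conic.

[17, 19]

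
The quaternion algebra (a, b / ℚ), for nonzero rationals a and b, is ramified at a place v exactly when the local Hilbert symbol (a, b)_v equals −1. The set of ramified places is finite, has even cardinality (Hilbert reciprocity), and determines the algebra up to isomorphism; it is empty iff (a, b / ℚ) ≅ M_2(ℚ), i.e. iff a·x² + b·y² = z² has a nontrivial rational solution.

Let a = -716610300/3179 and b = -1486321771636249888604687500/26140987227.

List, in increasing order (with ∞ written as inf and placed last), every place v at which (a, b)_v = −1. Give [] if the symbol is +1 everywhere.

[2, 3, 11, 29, 37, inf]

(a, b) ≡ (-957, -3441) mod (ℚ^×)²; places V = {2, 3, 5, 7, 11, 17, 19, 29, 31, 37, 41, ∞}.
(a,b)_2: α=2, β=2; u≡3, v≡7 (mod 8); ε(u)ε(v)=1·1, αω(v)=2·0, βω(u)=2·1; sum ≡ 1  ⇒  -1.
(a,b)_5: α=2, u≡2; β=8, v≡1 (mod 5); (2|5)=-1, (1|5)=+1; sign (−1)^0·-1^8·+1^2 = +1.
(a,b)_3: α=1, u≡2; β=-1, v≡2 (mod 3); (2|3)=-1, (2|3)=-1; sign (−1)^1·-1^-1·-1^1 = -1.
(a,b)_19: α=0, u≡14; β=-2, v≡16 (mod 19); (14|19)=-1, (16|19)=+1; sign (−1)^0·-1^-2·+1^0 = +1.
(a,b)_17: α=-2, u≡3; β=-6, v≡14 (mod 17); (3|17)=-1, (14|17)=-1; sign (−1)^0·-1^-6·-1^-2 = +1.
(a,b)_41: α=2, u≡12; β=2, v≡30 (mod 41); (12|41)=-1, (30|41)=-1; sign (−1)^0·-1^2·-1^2 = +1.
(a,b)_29: α=1, u≡24; β=4, v≡18 (mod 29); (24|29)=+1, (18|29)=-1; sign (−1)^0·+1^4·-1^1 = -1.
(a,b)_11: α=-1, u≡4; β=2, v≡6 (mod 11); (4|11)=+1, (6|11)=-1; sign (−1)^0·+1^2·-1^-1 = -1.
(a,b)_31: α=0, u≡25; β=1, v≡15 (mod 31); (25|31)=+1, (15|31)=-1; sign (−1)^0·+1^1·-1^0 = +1.
(a,b)_7: α=2, u≡1; β=8, v≡5 (mod 7); (1|7)=+1, (5|7)=-1; sign (−1)^0·+1^8·-1^2 = +1.
(a,b)_37: α=0, u≡24; β=1, v≡13 (mod 37); (24|37)=-1, (13|37)=-1; sign (−1)^0·-1^1·-1^0 = -1.
(a,b)_∞: sgn(-957)=−, sgn(-3441)=−, so -1.
|Ram(-957, -3441)| = 6, even; anisotropic at {2, 3, 11, 29, 37, ∞}.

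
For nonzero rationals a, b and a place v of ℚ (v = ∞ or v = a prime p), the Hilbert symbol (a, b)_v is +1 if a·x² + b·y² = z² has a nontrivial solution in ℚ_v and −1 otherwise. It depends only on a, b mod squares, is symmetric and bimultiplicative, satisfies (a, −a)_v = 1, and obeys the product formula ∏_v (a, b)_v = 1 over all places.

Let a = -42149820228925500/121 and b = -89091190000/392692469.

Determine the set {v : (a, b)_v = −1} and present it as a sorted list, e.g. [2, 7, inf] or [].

(a, b) ≡ (-455, -5454059) mod (ℚ^×)²; places V = {2, 3, 5, 7, 11, 13, 17, 19, 23, 29, 31, 37, 43, ∞}.
(a,b)_∞: sgn(-455)=−, sgn(-5454059)=−, so -1.
(a,b)_37: α=2, u≡4; β=1, v≡21 (mod 37); (4|37)=+1, (21|37)=+1; sign (−1)^0·+1^1·+1^2 = +1.
(a,b)_43: α=0, u≡22; β=-2, v≡5 (mod 43); (22|43)=-1, (5|43)=-1; sign (−1)^0·-1^-2·-1^0 = +1.
(a,b)_7: α=1, u≡6; β=0, v≡6 (mod 7); (6|7)=-1, (6|7)=-1; sign (−1)^0·-1^0·-1^1 = -1.
(a,b)_11: α=-2, u≡8; β=0, v≡3 (mod 11); (8|11)=-1, (3|11)=+1; sign (−1)^0·-1^0·+1^-2 = +1.
(a,b)_31: α=0, u≡14; β=-2, v≡2 (mod 31); (14|31)=+1, (2|31)=+1; sign (−1)^0·+1^-2·+1^0 = +1.
(a,b)_3: α=2, u≡1; β=0, v≡1 (mod 3); (1|3)=+1, (1|3)=+1; sign (−1)^0·+1^0·+1^2 = +1.
(a,b)_5: α=3, u≡1; β=4, v≡4 (mod 5); (1|5)=+1, (4|5)=+1; sign (−1)^0·+1^4·+1^3 = +1.
(a,b)_17: α=0, u≡16; β=-1, v≡10 (mod 17); (16|17)=+1, (10|17)=-1; sign (−1)^0·+1^-1·-1^0 = +1.
(a,b)_19: α=0, u≡11; β=2, v≡17 (mod 19); (11|19)=+1, (17|19)=+1; sign (−1)^0·+1^2·+1^0 = +1.
(a,b)_29: α=2, u≡28; β=1, v≡20 (mod 29); (28|29)=+1, (20|29)=+1; sign (−1)^0·+1^1·+1^2 = +1.
(a,b)_13: α=3, u≡10; β=-1, v≡6 (mod 13); (10|13)=+1, (6|13)=-1; sign (−1)^0·+1^-1·-1^3 = -1.
(a,b)_23: α=2, u≡15; β=1, v≡20 (mod 23); (15|23)=-1, (20|23)=-1; sign (−1)^0·-1^1·-1^2 = -1.
(a,b)_2: α=2, β=4; u≡1, v≡5 (mod 8); ε(u)ε(v)=0·0, αω(v)=2·1, βω(u)=4·0; sum ≡ 0  ⇒  +1.
|Ram(-455, -5454059)| = 4, even; anisotropic at {7, 13, 23, ∞}.

[7, 13, 23, inf]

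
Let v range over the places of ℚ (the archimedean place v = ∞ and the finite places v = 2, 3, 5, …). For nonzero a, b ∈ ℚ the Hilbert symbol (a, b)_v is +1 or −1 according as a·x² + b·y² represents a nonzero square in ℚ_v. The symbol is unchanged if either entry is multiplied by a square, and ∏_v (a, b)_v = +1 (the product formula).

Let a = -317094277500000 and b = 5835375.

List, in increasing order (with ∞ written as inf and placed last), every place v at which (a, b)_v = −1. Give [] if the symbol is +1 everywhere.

[11, 19]

(a, b) ≡ (-2310, 25935) mod (ℚ^×)²; places V = {2, 3, 5, 7, 11, 13, 19, ∞}.
(a,b)_19: α=2, u≡3; β=1, v≡9 (mod 19); (3|19)=-1, (9|19)=+1; sign (−1)^0·-1^1·+1^2 = -1.
(a,b)_3: α=3, u≡1; β=3, v≡2 (mod 3); (1|3)=+1, (2|3)=-1; sign (−1)^1·+1^3·-1^3 = +1.
(a,b)_13: α=2, u≡12; β=1, v≡11 (mod 13); (12|13)=+1, (11|13)=-1; sign (−1)^0·+1^1·-1^2 = +1.
(a,b)_∞: sgn(-2310)=−, sgn(25935)=+, so +1.
(a,b)_2: α=5, β=0; u≡5, v≡7 (mod 8); ε(u)ε(v)=0·1, αω(v)=5·0, βω(u)=0·1; sum ≡ 0  ⇒  +1.
(a,b)_7: α=1, u≡5; β=1, v≡2 (mod 7); (5|7)=-1, (2|7)=+1; sign (−1)^1·-1^1·+1^1 = +1.
(a,b)_11: α=1, u≡7; β=0, v≡7 (mod 11); (7|11)=-1, (7|11)=-1; sign (−1)^0·-1^0·-1^1 = -1.
(a,b)_5: α=7, u≡3; β=3, v≡3 (mod 5); (3|5)=-1, (3|5)=-1; sign (−1)^0·-1^3·-1^7 = +1.
(-2310, 25935 / ℚ) ramifies at {11, 19}: a division algebra.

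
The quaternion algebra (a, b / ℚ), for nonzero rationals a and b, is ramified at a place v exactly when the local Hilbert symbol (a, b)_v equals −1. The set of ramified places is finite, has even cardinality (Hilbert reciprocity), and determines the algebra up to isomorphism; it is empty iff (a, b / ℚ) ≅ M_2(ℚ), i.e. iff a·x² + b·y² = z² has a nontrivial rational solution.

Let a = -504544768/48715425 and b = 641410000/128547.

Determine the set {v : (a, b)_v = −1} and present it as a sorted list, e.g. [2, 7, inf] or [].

[3, 11]

(a, b) ≡ (-7854, 3927) mod (ℚ^×)²; places V = {2, 3, 5, 7, 11, 13, 17, 23, ∞}.
(a,b)_∞: sgn(-7854)=−, sgn(3927)=+, so +1.
(a,b)_13: α=2, u≡6; β=0, v≡12 (mod 13); (6|13)=-1, (12|13)=+1; sign (−1)^0·-1^0·+1^2 = +1.
(a,b)_2: α=9, β=4; u≡1, v≡7 (mod 8); ε(u)ε(v)=0·1, αω(v)=9·0, βω(u)=4·0; sum ≡ 0  ⇒  +1.
(a,b)_7: α=3, u≡6; β=3, v≡1 (mod 7); (6|7)=-1, (1|7)=+1; sign (−1)^1·-1^3·+1^3 = +1.
(a,b)_11: α=-1, u≡1; β=1, v≡1 (mod 11); (1|11)=+1, (1|11)=+1; sign (−1)^1·+1^1·+1^-1 = -1.
(a,b)_3: α=-11, u≡1; β=-5, v≡1 (mod 3); (1|3)=+1, (1|3)=+1; sign (−1)^1·+1^-5·+1^-11 = -1.
(a,b)_5: α=-2, u≡1; β=4, v≡3 (mod 5); (1|5)=+1, (3|5)=-1; sign (−1)^0·+1^4·-1^-2 = +1.
(a,b)_23: α=0, u≡1; β=-2, v≡20 (mod 23); (1|23)=+1, (20|23)=-1; sign (−1)^0·+1^-2·-1^0 = +1.
(a,b)_17: α=1, u≡10; β=1, v≡3 (mod 17); (10|17)=-1, (3|17)=-1; sign (−1)^0·-1^1·-1^1 = +1.
Ram(-7854, 3927) = {3, 11}; no ℚ_3-point on the conic.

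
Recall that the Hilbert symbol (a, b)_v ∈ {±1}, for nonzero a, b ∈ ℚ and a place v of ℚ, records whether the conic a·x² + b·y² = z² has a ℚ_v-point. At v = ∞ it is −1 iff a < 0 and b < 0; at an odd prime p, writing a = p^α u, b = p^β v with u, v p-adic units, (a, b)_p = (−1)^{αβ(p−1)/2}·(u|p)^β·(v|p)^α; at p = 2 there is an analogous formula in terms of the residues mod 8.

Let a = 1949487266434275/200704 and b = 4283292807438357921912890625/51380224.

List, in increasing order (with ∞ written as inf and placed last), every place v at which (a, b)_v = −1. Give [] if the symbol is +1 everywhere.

[23, 47]

(a, b) ≡ (20539, 61617) mod (ℚ^×)²; places V = {2, 3, 5, 7, 19, 23, 47, ∞}.
(a,b)_7: α=-2, u≡1; β=-2, v≡3 (mod 7); (1|7)=+1, (3|7)=-1; sign (−1)^0·+1^-2·-1^-2 = +1.
(a,b)_47: α=3, u≡14; β=5, v≡6 (mod 47); (14|47)=+1, (6|47)=+1; sign (−1)^1·+1^5·+1^3 = -1.
(a,b)_2: α=-12, β=-20; u≡3, v≡1 (mod 8); ε(u)ε(v)=1·0, αω(v)=-12·0, βω(u)=-20·1; sum ≡ 0  ⇒  +1.
(a,b)_19: α=3, u≡17; β=5, v≡12 (mod 19); (17|19)=+1, (12|19)=-1; sign (−1)^1·+1^5·-1^3 = +1.
(a,b)_∞: sgn(20539)=+, sgn(61617)=+, so +1.
(a,b)_5: α=2, u≡4; β=8, v≡3 (mod 5); (4|5)=+1, (3|5)=-1; sign (−1)^0·+1^8·-1^2 = +1.
(a,b)_3: α=2, u≡1; β=1, v≡1 (mod 3); (1|3)=+1, (1|3)=+1; sign (−1)^0·+1^1·+1^2 = +1.
(a,b)_23: α=3, u≡15; β=5, v≡14 (mod 23); (15|23)=-1, (14|23)=-1; sign (−1)^1·-1^5·-1^3 = -1.
Ram(20539, 61617) = {23, 47}; no ℚ_23-point on the conic.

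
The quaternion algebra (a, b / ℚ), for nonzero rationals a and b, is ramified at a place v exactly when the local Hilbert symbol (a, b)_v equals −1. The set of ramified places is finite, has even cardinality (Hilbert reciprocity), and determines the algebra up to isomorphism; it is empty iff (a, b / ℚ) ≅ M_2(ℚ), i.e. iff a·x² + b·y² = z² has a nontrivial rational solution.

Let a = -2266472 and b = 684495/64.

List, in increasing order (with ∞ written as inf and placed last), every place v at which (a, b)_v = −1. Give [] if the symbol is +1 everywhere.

[2, 5, 13, 31, 37, 53]

(a, b) ≡ (-566618, 76055) mod (ℚ^×)²; places V = {2, 3, 5, 7, 13, 19, 31, 37, 41, 53, ∞}.
(a,b)_13: α=1, u≡12; β=0, v≡7 (mod 13); (12|13)=+1, (7|13)=-1; sign (−1)^0·+1^0·-1^1 = -1.
(a,b)_53: α=0, u≡20; β=1, v≡37 (mod 53); (20|53)=-1, (37|53)=+1; sign (−1)^0·-1^1·+1^0 = -1.
(a,b)_19: α=1, u≡13; β=0, v≡11 (mod 19); (13|19)=-1, (11|19)=+1; sign (−1)^0·-1^0·+1^1 = +1.
(a,b)_∞: sgn(-566618)=−, sgn(76055)=+, so +1.
(a,b)_31: α=1, u≡17; β=0, v≡23 (mod 31); (17|31)=-1, (23|31)=-1; sign (−1)^0·-1^0·-1^1 = -1.
(a,b)_37: α=1, u≡16; β=0, v≡19 (mod 37); (16|37)=+1, (19|37)=-1; sign (−1)^0·+1^0·-1^1 = -1.
(a,b)_3: α=0, u≡1; β=2, v≡2 (mod 3); (1|3)=+1, (2|3)=-1; sign (−1)^0·+1^2·-1^0 = +1.
(a,b)_5: α=0, u≡3; β=1, v≡1 (mod 5); (3|5)=-1, (1|5)=+1; sign (−1)^0·-1^1·+1^0 = -1.
(a,b)_7: α=0, u≡2; β=1, v≡2 (mod 7); (2|7)=+1, (2|7)=+1; sign (−1)^0·+1^1·+1^0 = +1.
(a,b)_2: α=3, β=-6; u≡3, v≡7 (mod 8); ε(u)ε(v)=1·1, αω(v)=3·0, βω(u)=-6·1; sum ≡ 1  ⇒  -1.
(a,b)_41: α=0, u≡8; β=1, v≡36 (mod 41); (8|41)=+1, (36|41)=+1; sign (−1)^0·+1^1·+1^0 = +1.
(-566618, 76055 / ℚ) ramifies at {2, 5, 13, 31, 37, 53}: a division algebra.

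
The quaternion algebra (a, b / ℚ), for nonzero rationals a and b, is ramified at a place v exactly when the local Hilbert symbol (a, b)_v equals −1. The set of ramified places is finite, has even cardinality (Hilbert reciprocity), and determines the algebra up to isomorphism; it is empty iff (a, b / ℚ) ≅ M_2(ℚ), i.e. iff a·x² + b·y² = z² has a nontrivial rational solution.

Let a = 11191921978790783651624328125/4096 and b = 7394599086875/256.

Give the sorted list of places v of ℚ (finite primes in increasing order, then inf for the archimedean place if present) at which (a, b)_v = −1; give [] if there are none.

[7, 11, 13, 17, 23, 43]

Mod squares: a ≡ 5117, b ≡ 11831358539. Check v ∈ {∞, 2, 5, 7, 11, 13, 17, 19, 23, 37, 43}.
v=13: a=13^2·(≡2), b=13^1·(≡1) mod 13; (2|13)=-1, (1|13)=+1; (−1)^{2·1·6}·(-1)^1·(+1)^2 = -1.
v=2: v_2(a)=-12, v_2(b)=-8; units ≡ 5, 3 (mod 8); ε·ε+αω+βω = 0·1+-12·1+-8·1 ≡ 0  ⇒  (a,b)_2 = +1.
v=17: a=17^3·(≡6), b=17^1·(≡8) mod 17; (6|17)=-1, (8|17)=+1; (−1)^{3·1·8}·(-1)^1·(+1)^3 = -1.
v=23: a=23^2·(≡15), b=23^1·(≡18) mod 23; (15|23)=-1, (18|23)=+1; (−1)^{2·1·11}·(-1)^1·(+1)^2 = -1.
v=43: a=43^3·(≡3), b=43^1·(≡19) mod 43; (3|43)=-1, (19|43)=-1; (−1)^{3·1·21}·(-1)^1·(-1)^3 = -1.
v=11: a=11^2·(≡7), b=11^1·(≡10) mod 11; (7|11)=-1, (10|11)=-1; (−1)^{2·1·5}·(-1)^1·(-1)^2 = -1.
v=5: a=5^6·(≡2), b=5^4·(≡4) mod 5; (2|5)=-1, (4|5)=+1; (−1)^{6·4·2}·(-1)^4·(+1)^6 = +1.
v=∞: 5117 > 0 and 11831358539 > 0  ⇒  (a,b)_∞ = +1.
v=7: a=7^3·(≡5), b=7^1·(≡6) mod 7; (5|7)=-1, (6|7)=-1; (−1)^{3·1·3}·(-1)^1·(-1)^3 = -1.
v=37: a=37^2·(≡4), b=37^1·(≡20) mod 37; (4|37)=+1, (20|37)=-1; (−1)^{2·1·18}·(+1)^1·(-1)^2 = +1.
v=19: a=19^2·(≡4), b=19^1·(≡9) mod 19; (4|19)=+1, (9|19)=+1; (−1)^{2·1·9}·(+1)^1·(+1)^2 = +1.
(5117, 11831358539 / ℚ) ramifies at {7, 11, 13, 17, 23, 43}: a division algebra.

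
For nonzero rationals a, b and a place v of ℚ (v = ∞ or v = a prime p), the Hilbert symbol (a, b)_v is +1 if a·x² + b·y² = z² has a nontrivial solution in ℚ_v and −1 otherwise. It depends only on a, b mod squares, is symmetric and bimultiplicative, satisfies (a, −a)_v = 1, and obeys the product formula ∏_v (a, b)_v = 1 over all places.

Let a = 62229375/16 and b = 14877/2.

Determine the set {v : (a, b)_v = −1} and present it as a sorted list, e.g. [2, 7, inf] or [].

(a, b) ≡ (11063, 3306) mod (ℚ^×)²; places V = {2, 3, 5, 13, 19, 23, 29, 37, ∞}.
(a,b)_19: α=0, u≡11; β=1, v≡2 (mod 19); (11|19)=+1, (2|19)=-1; sign (−1)^0·+1^1·-1^0 = +1.
(a,b)_5: α=4, u≡2; β=0, v≡1 (mod 5); (2|5)=-1, (1|5)=+1; sign (−1)^0·-1^0·+1^4 = +1.
(a,b)_3: α=2, u≡2; β=3, v≡1 (mod 3); (2|3)=-1, (1|3)=+1; sign (−1)^0·-1^3·+1^2 = -1.
(a,b)_29: α=0, u≡10; β=1, v≡10 (mod 29); (10|29)=-1, (10|29)=-1; sign (−1)^0·-1^1·-1^0 = -1.
(a,b)_37: α=1, u≡21; β=0, v≡20 (mod 37); (21|37)=+1, (20|37)=-1; sign (−1)^0·+1^0·-1^1 = -1.
(a,b)_13: α=1, u≡5; β=0, v≡9 (mod 13); (5|13)=-1, (9|13)=+1; sign (−1)^0·-1^0·+1^1 = +1.
(a,b)_23: α=1, u≡7; β=0, v≡21 (mod 23); (7|23)=-1, (21|23)=-1; sign (−1)^0·-1^0·-1^1 = -1.
(a,b)_2: α=-4, β=-1; u≡7, v≡5 (mod 8); ε(u)ε(v)=1·0, αω(v)=-4·1, βω(u)=-1·0; sum ≡ 0  ⇒  +1.
(a,b)_∞: sgn(11063)=+, sgn(3306)=+, so +1.
(11063, 3306 / ℚ) ramifies at {3, 23, 29, 37}: a division algebra.

[3, 23, 29, 37]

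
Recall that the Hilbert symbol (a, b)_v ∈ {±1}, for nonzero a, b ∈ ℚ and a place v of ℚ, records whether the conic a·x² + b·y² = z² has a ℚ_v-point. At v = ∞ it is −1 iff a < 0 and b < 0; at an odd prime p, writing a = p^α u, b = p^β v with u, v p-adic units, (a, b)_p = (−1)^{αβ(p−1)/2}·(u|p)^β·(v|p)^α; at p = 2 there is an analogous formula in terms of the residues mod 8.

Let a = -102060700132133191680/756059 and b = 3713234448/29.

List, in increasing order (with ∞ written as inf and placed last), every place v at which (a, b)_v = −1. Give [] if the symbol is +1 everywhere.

[5, 7, 11, 23, 29, 47]

Mod squares: a ≡ -5932954995, b ≡ 154077. Check v ∈ {∞, 2, 3, 5, 7, 11, 19, 23, 29, 31, 37, 47}.
v=23: a=23^1·(≡8), b=23^1·(≡3) mod 23; (8|23)=+1, (3|23)=+1; (−1)^{1·1·11}·(+1)^1·(+1)^1 = -1.
v=47: a=47^1·(≡8), b=47^0·(≡15) mod 47; (8|47)=+1, (15|47)=-1; (−1)^{1·0·23}·(+1)^0·(-1)^1 = -1.
v=29: a=29^-3·(≡27), b=29^-1·(≡5) mod 29; (27|29)=-1, (5|29)=+1; (−1)^{-3·-1·14}·(-1)^-1·(+1)^-3 = -1.
v=37: a=37^1·(≡12), b=37^0·(≡1) mod 37; (12|37)=+1, (1|37)=+1; (−1)^{1·0·18}·(+1)^0·(+1)^1 = +1.
v=31: a=31^-1·(≡2), b=31^0·(≡25) mod 31; (2|31)=+1, (25|31)=+1; (−1)^{-1·0·15}·(+1)^0·(+1)^-1 = +1.
v=2: v_2(a)=14, v_2(b)=4; units ≡ 5, 5 (mod 8); ε·ε+αω+βω = 0·0+14·1+4·1 ≡ 0  ⇒  (a,b)_2 = +1.
v=11: a=11^3·(≡5), b=11^3·(≡3) mod 11; (5|11)=+1, (3|11)=+1; (−1)^{3·3·5}·(+1)^3·(+1)^3 = -1.
v=7: a=7^4·(≡6), b=7^1·(≡6) mod 7; (6|7)=-1, (6|7)=-1; (−1)^{4·1·3}·(-1)^1·(-1)^4 = -1.
v=∞: -5932954995 < 0 and 154077 > 0  ⇒  (a,b)_∞ = +1.
v=19: a=19^2·(≡2), b=19^2·(≡9) mod 19; (2|19)=-1, (9|19)=+1; (−1)^{2·2·9}·(-1)^2·(+1)^2 = +1.
v=3: a=3^3·(≡1), b=3^1·(≡2) mod 3; (1|3)=+1, (2|3)=-1; (−1)^{3·1·1}·(+1)^1·(-1)^3 = +1.
v=5: a=5^1·(≡1), b=5^0·(≡2) mod 5; (1|5)=+1, (2|5)=-1; (−1)^{1·0·2}·(+1)^0·(-1)^1 = -1.
Ram(-5932954995, 154077) = {5, 7, 11, 23, 29, 47}; no ℚ_5-point on the conic.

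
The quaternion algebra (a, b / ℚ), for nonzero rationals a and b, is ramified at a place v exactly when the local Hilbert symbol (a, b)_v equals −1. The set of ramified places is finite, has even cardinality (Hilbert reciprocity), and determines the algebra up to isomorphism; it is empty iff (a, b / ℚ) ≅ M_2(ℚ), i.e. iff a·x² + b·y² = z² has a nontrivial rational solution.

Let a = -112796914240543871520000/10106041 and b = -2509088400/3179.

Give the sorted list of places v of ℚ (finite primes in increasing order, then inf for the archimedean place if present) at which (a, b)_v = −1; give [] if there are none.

[7, 11, 19, 23, 41, inf]

Mod squares: a ≡ -17917, b ≡ -851851. Check v ∈ {∞, 2, 3, 5, 7, 11, 13, 17, 19, 23, 37, 41}.
v=17: a=17^-4·(≡4), b=17^-2·(≡15) mod 17; (4|17)=+1, (15|17)=+1; (−1)^{-4·-2·8}·(+1)^-2·(+1)^-4 = +1.
v=23: a=23^3·(≡8), b=23^1·(≡8) mod 23; (8|23)=+1, (8|23)=+1; (−1)^{3·1·11}·(+1)^1·(+1)^3 = -1.
v=7: a=7^2·(≡5), b=7^1·(≡2) mod 7; (5|7)=-1, (2|7)=+1; (−1)^{2·1·3}·(-1)^1·(+1)^2 = -1.
v=19: a=19^1·(≡1), b=19^0·(≡12) mod 19; (1|19)=+1, (12|19)=-1; (−1)^{1·0·9}·(+1)^0·(-1)^1 = -1.
v=41: a=41^1·(≡34), b=41^0·(≡26) mod 41; (34|41)=-1, (26|41)=-1; (−1)^{1·0·20}·(-1)^0·(-1)^1 = -1.
v=3: a=3^8·(≡2), b=3^4·(≡2) mod 3; (2|3)=-1, (2|3)=-1; (−1)^{8·4·1}·(-1)^4·(-1)^8 = +1.
v=5: a=5^4·(≡3), b=5^2·(≡1) mod 5; (3|5)=-1, (1|5)=+1; (−1)^{4·2·2}·(-1)^2·(+1)^4 = +1.
v=∞: -17917 < 0 and -851851 < 0  ⇒  (a,b)_∞ = -1.
v=2: v_2(a)=8, v_2(b)=4; units ≡ 3, 5 (mod 8); ε·ε+αω+βω = 1·0+8·1+4·1 ≡ 0  ⇒  (a,b)_2 = +1.
v=37: a=37^2·(≡25), b=37^1·(≡27) mod 37; (25|37)=+1, (27|37)=+1; (−1)^{2·1·18}·(+1)^1·(+1)^2 = +1.
v=13: a=13^2·(≡1), b=13^1·(≡2) mod 13; (1|13)=+1, (2|13)=-1; (−1)^{2·1·6}·(+1)^1·(-1)^2 = +1.
v=11: a=11^-2·(≡8), b=11^-1·(≡2) mod 11; (8|11)=-1, (2|11)=-1; (−1)^{-2·-1·5}·(-1)^-1·(-1)^-2 = -1.
Ram(-17917, -851851) = {7, 11, 19, 23, 41, ∞}; no ℚ_7-point on the conic.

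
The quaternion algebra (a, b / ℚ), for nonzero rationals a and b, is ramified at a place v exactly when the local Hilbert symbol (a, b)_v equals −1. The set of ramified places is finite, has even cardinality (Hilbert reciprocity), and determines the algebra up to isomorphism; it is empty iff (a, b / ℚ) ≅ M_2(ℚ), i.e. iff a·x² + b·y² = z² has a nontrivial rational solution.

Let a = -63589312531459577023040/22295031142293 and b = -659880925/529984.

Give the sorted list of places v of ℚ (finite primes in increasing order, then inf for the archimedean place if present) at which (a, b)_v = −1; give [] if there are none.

(a, b) ≡ (-16445, -253) mod (ℚ^×)²; places V = {2, 3, 5, 7, 11, 13, 17, 19, 23, 31, 41, ∞}.
(a,b)_31: α=2, u≡25; β=0, v≡6 (mod 31); (25|31)=+1, (6|31)=-1; sign (−1)^0·+1^0·-1^2 = +1.
(a,b)_23: α=5, u≡11; β=1, v≡9 (mod 23); (11|23)=-1, (9|23)=+1; sign (−1)^1·-1^1·+1^5 = +1.
(a,b)_3: α=-6, u≡1; β=0, v≡2 (mod 3); (1|3)=+1, (2|3)=-1; sign (−1)^0·+1^0·-1^-6 = +1.
(a,b)_41: α=-2, u≡8; β=0, v≡28 (mod 41); (8|41)=+1, (28|41)=-1; sign (−1)^0·+1^0·-1^-2 = +1.
(a,b)_11: α=3, u≡3; β=1, v≡10 (mod 11); (3|11)=+1, (10|11)=-1; sign (−1)^1·+1^1·-1^3 = +1.
(a,b)_5: α=1, u≡4; β=2, v≡2 (mod 5); (4|5)=+1, (2|5)=-1; sign (−1)^0·+1^2·-1^1 = -1.
(a,b)_19: α=0, u≡9; β=2, v≡15 (mod 19); (9|19)=+1, (15|19)=-1; sign (−1)^0·+1^2·-1^0 = +1.
(a,b)_13: α=-5, u≡4; β=-2, v≡8 (mod 13); (4|13)=+1, (8|13)=-1; sign (−1)^0·+1^-2·-1^-5 = -1.
(a,b)_∞: sgn(-16445)=−, sgn(-253)=−, so -1.
(a,b)_17: α=6, u≡12; β=2, v≡9 (mod 17); (12|17)=-1, (9|17)=+1; sign (−1)^0·-1^2·+1^6 = +1.
(a,b)_7: α=-2, u≡5; β=-2, v≡3 (mod 7); (5|7)=-1, (3|7)=-1; sign (−1)^0·-1^-2·-1^-2 = +1.
(a,b)_2: α=6, β=-6; u≡3, v≡3 (mod 8); ε(u)ε(v)=1·1, αω(v)=6·1, βω(u)=-6·1; sum ≡ 1  ⇒  -1.
|Ram(-16445, -253)| = 4, even; anisotropic at {2, 5, 13, ∞}.

[2, 5, 13, inf]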